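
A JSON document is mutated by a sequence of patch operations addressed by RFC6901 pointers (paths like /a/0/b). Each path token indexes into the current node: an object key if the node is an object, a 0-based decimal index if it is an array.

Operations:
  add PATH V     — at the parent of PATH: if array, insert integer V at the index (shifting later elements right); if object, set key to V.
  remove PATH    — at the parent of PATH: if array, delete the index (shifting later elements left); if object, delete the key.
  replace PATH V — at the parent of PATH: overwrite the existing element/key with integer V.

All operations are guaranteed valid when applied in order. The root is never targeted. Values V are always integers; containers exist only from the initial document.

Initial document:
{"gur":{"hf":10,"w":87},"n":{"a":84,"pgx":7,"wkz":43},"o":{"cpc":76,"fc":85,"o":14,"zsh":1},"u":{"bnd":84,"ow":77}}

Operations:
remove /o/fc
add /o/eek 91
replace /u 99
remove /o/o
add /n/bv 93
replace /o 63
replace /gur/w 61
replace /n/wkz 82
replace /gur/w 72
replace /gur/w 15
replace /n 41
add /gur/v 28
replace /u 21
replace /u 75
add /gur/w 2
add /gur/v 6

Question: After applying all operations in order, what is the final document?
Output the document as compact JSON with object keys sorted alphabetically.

After op 1 (remove /o/fc): {"gur":{"hf":10,"w":87},"n":{"a":84,"pgx":7,"wkz":43},"o":{"cpc":76,"o":14,"zsh":1},"u":{"bnd":84,"ow":77}}
After op 2 (add /o/eek 91): {"gur":{"hf":10,"w":87},"n":{"a":84,"pgx":7,"wkz":43},"o":{"cpc":76,"eek":91,"o":14,"zsh":1},"u":{"bnd":84,"ow":77}}
After op 3 (replace /u 99): {"gur":{"hf":10,"w":87},"n":{"a":84,"pgx":7,"wkz":43},"o":{"cpc":76,"eek":91,"o":14,"zsh":1},"u":99}
After op 4 (remove /o/o): {"gur":{"hf":10,"w":87},"n":{"a":84,"pgx":7,"wkz":43},"o":{"cpc":76,"eek":91,"zsh":1},"u":99}
After op 5 (add /n/bv 93): {"gur":{"hf":10,"w":87},"n":{"a":84,"bv":93,"pgx":7,"wkz":43},"o":{"cpc":76,"eek":91,"zsh":1},"u":99}
After op 6 (replace /o 63): {"gur":{"hf":10,"w":87},"n":{"a":84,"bv":93,"pgx":7,"wkz":43},"o":63,"u":99}
After op 7 (replace /gur/w 61): {"gur":{"hf":10,"w":61},"n":{"a":84,"bv":93,"pgx":7,"wkz":43},"o":63,"u":99}
After op 8 (replace /n/wkz 82): {"gur":{"hf":10,"w":61},"n":{"a":84,"bv":93,"pgx":7,"wkz":82},"o":63,"u":99}
After op 9 (replace /gur/w 72): {"gur":{"hf":10,"w":72},"n":{"a":84,"bv":93,"pgx":7,"wkz":82},"o":63,"u":99}
After op 10 (replace /gur/w 15): {"gur":{"hf":10,"w":15},"n":{"a":84,"bv":93,"pgx":7,"wkz":82},"o":63,"u":99}
After op 11 (replace /n 41): {"gur":{"hf":10,"w":15},"n":41,"o":63,"u":99}
After op 12 (add /gur/v 28): {"gur":{"hf":10,"v":28,"w":15},"n":41,"o":63,"u":99}
After op 13 (replace /u 21): {"gur":{"hf":10,"v":28,"w":15},"n":41,"o":63,"u":21}
After op 14 (replace /u 75): {"gur":{"hf":10,"v":28,"w":15},"n":41,"o":63,"u":75}
After op 15 (add /gur/w 2): {"gur":{"hf":10,"v":28,"w":2},"n":41,"o":63,"u":75}
After op 16 (add /gur/v 6): {"gur":{"hf":10,"v":6,"w":2},"n":41,"o":63,"u":75}

Answer: {"gur":{"hf":10,"v":6,"w":2},"n":41,"o":63,"u":75}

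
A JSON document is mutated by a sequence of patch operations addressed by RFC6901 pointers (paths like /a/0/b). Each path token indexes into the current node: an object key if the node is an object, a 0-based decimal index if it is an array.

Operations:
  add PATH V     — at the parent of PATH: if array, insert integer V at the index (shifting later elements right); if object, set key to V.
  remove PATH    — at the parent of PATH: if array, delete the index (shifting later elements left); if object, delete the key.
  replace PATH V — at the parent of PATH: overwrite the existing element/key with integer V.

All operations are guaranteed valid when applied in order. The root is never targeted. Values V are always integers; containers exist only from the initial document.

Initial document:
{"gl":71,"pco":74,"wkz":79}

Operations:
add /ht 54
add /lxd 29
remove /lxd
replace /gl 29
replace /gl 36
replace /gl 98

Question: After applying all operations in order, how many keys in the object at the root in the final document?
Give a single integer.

After op 1 (add /ht 54): {"gl":71,"ht":54,"pco":74,"wkz":79}
After op 2 (add /lxd 29): {"gl":71,"ht":54,"lxd":29,"pco":74,"wkz":79}
After op 3 (remove /lxd): {"gl":71,"ht":54,"pco":74,"wkz":79}
After op 4 (replace /gl 29): {"gl":29,"ht":54,"pco":74,"wkz":79}
After op 5 (replace /gl 36): {"gl":36,"ht":54,"pco":74,"wkz":79}
After op 6 (replace /gl 98): {"gl":98,"ht":54,"pco":74,"wkz":79}
Size at the root: 4

Answer: 4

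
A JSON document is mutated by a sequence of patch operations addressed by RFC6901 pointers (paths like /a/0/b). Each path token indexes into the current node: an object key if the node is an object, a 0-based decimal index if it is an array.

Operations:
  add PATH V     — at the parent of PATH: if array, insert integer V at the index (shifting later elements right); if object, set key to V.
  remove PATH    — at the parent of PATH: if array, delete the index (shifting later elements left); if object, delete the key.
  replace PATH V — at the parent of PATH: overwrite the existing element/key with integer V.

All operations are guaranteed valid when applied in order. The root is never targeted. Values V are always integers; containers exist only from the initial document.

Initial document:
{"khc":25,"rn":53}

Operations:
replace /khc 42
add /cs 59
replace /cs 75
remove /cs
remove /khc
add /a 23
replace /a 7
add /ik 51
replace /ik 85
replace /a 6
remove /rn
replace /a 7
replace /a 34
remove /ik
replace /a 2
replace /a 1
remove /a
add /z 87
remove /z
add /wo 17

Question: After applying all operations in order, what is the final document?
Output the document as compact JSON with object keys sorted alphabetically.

Answer: {"wo":17}

Derivation:
After op 1 (replace /khc 42): {"khc":42,"rn":53}
After op 2 (add /cs 59): {"cs":59,"khc":42,"rn":53}
After op 3 (replace /cs 75): {"cs":75,"khc":42,"rn":53}
After op 4 (remove /cs): {"khc":42,"rn":53}
After op 5 (remove /khc): {"rn":53}
After op 6 (add /a 23): {"a":23,"rn":53}
After op 7 (replace /a 7): {"a":7,"rn":53}
After op 8 (add /ik 51): {"a":7,"ik":51,"rn":53}
After op 9 (replace /ik 85): {"a":7,"ik":85,"rn":53}
After op 10 (replace /a 6): {"a":6,"ik":85,"rn":53}
After op 11 (remove /rn): {"a":6,"ik":85}
After op 12 (replace /a 7): {"a":7,"ik":85}
After op 13 (replace /a 34): {"a":34,"ik":85}
After op 14 (remove /ik): {"a":34}
After op 15 (replace /a 2): {"a":2}
After op 16 (replace /a 1): {"a":1}
After op 17 (remove /a): {}
After op 18 (add /z 87): {"z":87}
After op 19 (remove /z): {}
After op 20 (add /wo 17): {"wo":17}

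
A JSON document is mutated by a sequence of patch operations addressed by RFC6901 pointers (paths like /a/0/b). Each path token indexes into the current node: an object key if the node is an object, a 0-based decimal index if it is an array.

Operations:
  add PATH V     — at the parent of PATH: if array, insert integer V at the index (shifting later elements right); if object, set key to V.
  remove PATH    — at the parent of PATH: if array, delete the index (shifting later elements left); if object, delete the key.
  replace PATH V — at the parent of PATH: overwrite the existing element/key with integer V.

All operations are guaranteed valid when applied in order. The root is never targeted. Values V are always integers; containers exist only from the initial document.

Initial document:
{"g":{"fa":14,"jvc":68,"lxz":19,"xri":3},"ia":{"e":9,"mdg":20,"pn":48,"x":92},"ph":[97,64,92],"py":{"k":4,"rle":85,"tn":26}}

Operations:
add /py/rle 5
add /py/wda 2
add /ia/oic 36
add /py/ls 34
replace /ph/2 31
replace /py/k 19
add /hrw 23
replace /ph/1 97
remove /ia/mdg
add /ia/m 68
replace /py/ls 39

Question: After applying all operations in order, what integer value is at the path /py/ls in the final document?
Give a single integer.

Answer: 39

Derivation:
After op 1 (add /py/rle 5): {"g":{"fa":14,"jvc":68,"lxz":19,"xri":3},"ia":{"e":9,"mdg":20,"pn":48,"x":92},"ph":[97,64,92],"py":{"k":4,"rle":5,"tn":26}}
After op 2 (add /py/wda 2): {"g":{"fa":14,"jvc":68,"lxz":19,"xri":3},"ia":{"e":9,"mdg":20,"pn":48,"x":92},"ph":[97,64,92],"py":{"k":4,"rle":5,"tn":26,"wda":2}}
After op 3 (add /ia/oic 36): {"g":{"fa":14,"jvc":68,"lxz":19,"xri":3},"ia":{"e":9,"mdg":20,"oic":36,"pn":48,"x":92},"ph":[97,64,92],"py":{"k":4,"rle":5,"tn":26,"wda":2}}
After op 4 (add /py/ls 34): {"g":{"fa":14,"jvc":68,"lxz":19,"xri":3},"ia":{"e":9,"mdg":20,"oic":36,"pn":48,"x":92},"ph":[97,64,92],"py":{"k":4,"ls":34,"rle":5,"tn":26,"wda":2}}
After op 5 (replace /ph/2 31): {"g":{"fa":14,"jvc":68,"lxz":19,"xri":3},"ia":{"e":9,"mdg":20,"oic":36,"pn":48,"x":92},"ph":[97,64,31],"py":{"k":4,"ls":34,"rle":5,"tn":26,"wda":2}}
After op 6 (replace /py/k 19): {"g":{"fa":14,"jvc":68,"lxz":19,"xri":3},"ia":{"e":9,"mdg":20,"oic":36,"pn":48,"x":92},"ph":[97,64,31],"py":{"k":19,"ls":34,"rle":5,"tn":26,"wda":2}}
After op 7 (add /hrw 23): {"g":{"fa":14,"jvc":68,"lxz":19,"xri":3},"hrw":23,"ia":{"e":9,"mdg":20,"oic":36,"pn":48,"x":92},"ph":[97,64,31],"py":{"k":19,"ls":34,"rle":5,"tn":26,"wda":2}}
After op 8 (replace /ph/1 97): {"g":{"fa":14,"jvc":68,"lxz":19,"xri":3},"hrw":23,"ia":{"e":9,"mdg":20,"oic":36,"pn":48,"x":92},"ph":[97,97,31],"py":{"k":19,"ls":34,"rle":5,"tn":26,"wda":2}}
After op 9 (remove /ia/mdg): {"g":{"fa":14,"jvc":68,"lxz":19,"xri":3},"hrw":23,"ia":{"e":9,"oic":36,"pn":48,"x":92},"ph":[97,97,31],"py":{"k":19,"ls":34,"rle":5,"tn":26,"wda":2}}
After op 10 (add /ia/m 68): {"g":{"fa":14,"jvc":68,"lxz":19,"xri":3},"hrw":23,"ia":{"e":9,"m":68,"oic":36,"pn":48,"x":92},"ph":[97,97,31],"py":{"k":19,"ls":34,"rle":5,"tn":26,"wda":2}}
After op 11 (replace /py/ls 39): {"g":{"fa":14,"jvc":68,"lxz":19,"xri":3},"hrw":23,"ia":{"e":9,"m":68,"oic":36,"pn":48,"x":92},"ph":[97,97,31],"py":{"k":19,"ls":39,"rle":5,"tn":26,"wda":2}}
Value at /py/ls: 39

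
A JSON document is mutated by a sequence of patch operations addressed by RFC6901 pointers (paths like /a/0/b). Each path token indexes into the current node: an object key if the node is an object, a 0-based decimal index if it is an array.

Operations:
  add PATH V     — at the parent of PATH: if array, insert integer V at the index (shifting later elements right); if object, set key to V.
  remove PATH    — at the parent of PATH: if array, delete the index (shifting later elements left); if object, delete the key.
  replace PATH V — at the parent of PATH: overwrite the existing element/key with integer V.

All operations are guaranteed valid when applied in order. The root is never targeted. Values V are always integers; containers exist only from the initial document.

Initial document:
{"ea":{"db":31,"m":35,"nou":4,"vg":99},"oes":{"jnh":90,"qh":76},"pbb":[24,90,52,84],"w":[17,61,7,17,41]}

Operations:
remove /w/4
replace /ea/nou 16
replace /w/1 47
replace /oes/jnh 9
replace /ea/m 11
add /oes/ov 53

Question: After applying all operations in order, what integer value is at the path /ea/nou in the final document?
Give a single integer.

After op 1 (remove /w/4): {"ea":{"db":31,"m":35,"nou":4,"vg":99},"oes":{"jnh":90,"qh":76},"pbb":[24,90,52,84],"w":[17,61,7,17]}
After op 2 (replace /ea/nou 16): {"ea":{"db":31,"m":35,"nou":16,"vg":99},"oes":{"jnh":90,"qh":76},"pbb":[24,90,52,84],"w":[17,61,7,17]}
After op 3 (replace /w/1 47): {"ea":{"db":31,"m":35,"nou":16,"vg":99},"oes":{"jnh":90,"qh":76},"pbb":[24,90,52,84],"w":[17,47,7,17]}
After op 4 (replace /oes/jnh 9): {"ea":{"db":31,"m":35,"nou":16,"vg":99},"oes":{"jnh":9,"qh":76},"pbb":[24,90,52,84],"w":[17,47,7,17]}
After op 5 (replace /ea/m 11): {"ea":{"db":31,"m":11,"nou":16,"vg":99},"oes":{"jnh":9,"qh":76},"pbb":[24,90,52,84],"w":[17,47,7,17]}
After op 6 (add /oes/ov 53): {"ea":{"db":31,"m":11,"nou":16,"vg":99},"oes":{"jnh":9,"ov":53,"qh":76},"pbb":[24,90,52,84],"w":[17,47,7,17]}
Value at /ea/nou: 16

Answer: 16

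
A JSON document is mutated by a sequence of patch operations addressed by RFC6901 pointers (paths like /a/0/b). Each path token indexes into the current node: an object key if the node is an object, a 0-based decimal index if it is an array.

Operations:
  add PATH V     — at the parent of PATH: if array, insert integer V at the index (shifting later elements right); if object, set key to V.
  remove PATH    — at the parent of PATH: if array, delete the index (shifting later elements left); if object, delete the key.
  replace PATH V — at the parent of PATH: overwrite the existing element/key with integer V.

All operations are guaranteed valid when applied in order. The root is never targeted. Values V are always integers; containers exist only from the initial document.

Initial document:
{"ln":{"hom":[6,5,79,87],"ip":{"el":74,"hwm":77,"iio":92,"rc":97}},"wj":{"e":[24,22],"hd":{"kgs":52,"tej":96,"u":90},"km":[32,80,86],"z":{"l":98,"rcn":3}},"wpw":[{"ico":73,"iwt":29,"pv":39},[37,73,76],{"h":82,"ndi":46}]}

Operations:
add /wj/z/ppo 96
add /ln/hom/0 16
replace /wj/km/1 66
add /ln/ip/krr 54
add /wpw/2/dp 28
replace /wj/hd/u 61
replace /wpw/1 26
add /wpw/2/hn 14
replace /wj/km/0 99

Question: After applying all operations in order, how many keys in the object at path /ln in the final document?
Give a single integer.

After op 1 (add /wj/z/ppo 96): {"ln":{"hom":[6,5,79,87],"ip":{"el":74,"hwm":77,"iio":92,"rc":97}},"wj":{"e":[24,22],"hd":{"kgs":52,"tej":96,"u":90},"km":[32,80,86],"z":{"l":98,"ppo":96,"rcn":3}},"wpw":[{"ico":73,"iwt":29,"pv":39},[37,73,76],{"h":82,"ndi":46}]}
After op 2 (add /ln/hom/0 16): {"ln":{"hom":[16,6,5,79,87],"ip":{"el":74,"hwm":77,"iio":92,"rc":97}},"wj":{"e":[24,22],"hd":{"kgs":52,"tej":96,"u":90},"km":[32,80,86],"z":{"l":98,"ppo":96,"rcn":3}},"wpw":[{"ico":73,"iwt":29,"pv":39},[37,73,76],{"h":82,"ndi":46}]}
After op 3 (replace /wj/km/1 66): {"ln":{"hom":[16,6,5,79,87],"ip":{"el":74,"hwm":77,"iio":92,"rc":97}},"wj":{"e":[24,22],"hd":{"kgs":52,"tej":96,"u":90},"km":[32,66,86],"z":{"l":98,"ppo":96,"rcn":3}},"wpw":[{"ico":73,"iwt":29,"pv":39},[37,73,76],{"h":82,"ndi":46}]}
After op 4 (add /ln/ip/krr 54): {"ln":{"hom":[16,6,5,79,87],"ip":{"el":74,"hwm":77,"iio":92,"krr":54,"rc":97}},"wj":{"e":[24,22],"hd":{"kgs":52,"tej":96,"u":90},"km":[32,66,86],"z":{"l":98,"ppo":96,"rcn":3}},"wpw":[{"ico":73,"iwt":29,"pv":39},[37,73,76],{"h":82,"ndi":46}]}
After op 5 (add /wpw/2/dp 28): {"ln":{"hom":[16,6,5,79,87],"ip":{"el":74,"hwm":77,"iio":92,"krr":54,"rc":97}},"wj":{"e":[24,22],"hd":{"kgs":52,"tej":96,"u":90},"km":[32,66,86],"z":{"l":98,"ppo":96,"rcn":3}},"wpw":[{"ico":73,"iwt":29,"pv":39},[37,73,76],{"dp":28,"h":82,"ndi":46}]}
After op 6 (replace /wj/hd/u 61): {"ln":{"hom":[16,6,5,79,87],"ip":{"el":74,"hwm":77,"iio":92,"krr":54,"rc":97}},"wj":{"e":[24,22],"hd":{"kgs":52,"tej":96,"u":61},"km":[32,66,86],"z":{"l":98,"ppo":96,"rcn":3}},"wpw":[{"ico":73,"iwt":29,"pv":39},[37,73,76],{"dp":28,"h":82,"ndi":46}]}
After op 7 (replace /wpw/1 26): {"ln":{"hom":[16,6,5,79,87],"ip":{"el":74,"hwm":77,"iio":92,"krr":54,"rc":97}},"wj":{"e":[24,22],"hd":{"kgs":52,"tej":96,"u":61},"km":[32,66,86],"z":{"l":98,"ppo":96,"rcn":3}},"wpw":[{"ico":73,"iwt":29,"pv":39},26,{"dp":28,"h":82,"ndi":46}]}
After op 8 (add /wpw/2/hn 14): {"ln":{"hom":[16,6,5,79,87],"ip":{"el":74,"hwm":77,"iio":92,"krr":54,"rc":97}},"wj":{"e":[24,22],"hd":{"kgs":52,"tej":96,"u":61},"km":[32,66,86],"z":{"l":98,"ppo":96,"rcn":3}},"wpw":[{"ico":73,"iwt":29,"pv":39},26,{"dp":28,"h":82,"hn":14,"ndi":46}]}
After op 9 (replace /wj/km/0 99): {"ln":{"hom":[16,6,5,79,87],"ip":{"el":74,"hwm":77,"iio":92,"krr":54,"rc":97}},"wj":{"e":[24,22],"hd":{"kgs":52,"tej":96,"u":61},"km":[99,66,86],"z":{"l":98,"ppo":96,"rcn":3}},"wpw":[{"ico":73,"iwt":29,"pv":39},26,{"dp":28,"h":82,"hn":14,"ndi":46}]}
Size at path /ln: 2

Answer: 2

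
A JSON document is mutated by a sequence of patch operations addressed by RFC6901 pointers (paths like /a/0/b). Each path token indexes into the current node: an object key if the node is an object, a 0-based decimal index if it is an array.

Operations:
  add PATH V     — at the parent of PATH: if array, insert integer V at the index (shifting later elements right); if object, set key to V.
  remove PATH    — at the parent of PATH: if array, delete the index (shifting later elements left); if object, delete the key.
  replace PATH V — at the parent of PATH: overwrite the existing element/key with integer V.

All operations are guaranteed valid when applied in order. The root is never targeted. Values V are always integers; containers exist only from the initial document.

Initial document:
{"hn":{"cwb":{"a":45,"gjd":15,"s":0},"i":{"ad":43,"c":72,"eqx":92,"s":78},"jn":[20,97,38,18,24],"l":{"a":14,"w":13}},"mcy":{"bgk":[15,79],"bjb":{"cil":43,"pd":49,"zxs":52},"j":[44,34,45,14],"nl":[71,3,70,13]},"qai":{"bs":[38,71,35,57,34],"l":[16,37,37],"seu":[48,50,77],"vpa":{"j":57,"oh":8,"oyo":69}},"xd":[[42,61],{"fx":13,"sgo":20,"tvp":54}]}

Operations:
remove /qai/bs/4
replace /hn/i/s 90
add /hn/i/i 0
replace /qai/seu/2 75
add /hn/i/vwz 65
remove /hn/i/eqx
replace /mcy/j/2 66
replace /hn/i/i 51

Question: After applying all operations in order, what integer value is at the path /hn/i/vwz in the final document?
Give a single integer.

After op 1 (remove /qai/bs/4): {"hn":{"cwb":{"a":45,"gjd":15,"s":0},"i":{"ad":43,"c":72,"eqx":92,"s":78},"jn":[20,97,38,18,24],"l":{"a":14,"w":13}},"mcy":{"bgk":[15,79],"bjb":{"cil":43,"pd":49,"zxs":52},"j":[44,34,45,14],"nl":[71,3,70,13]},"qai":{"bs":[38,71,35,57],"l":[16,37,37],"seu":[48,50,77],"vpa":{"j":57,"oh":8,"oyo":69}},"xd":[[42,61],{"fx":13,"sgo":20,"tvp":54}]}
After op 2 (replace /hn/i/s 90): {"hn":{"cwb":{"a":45,"gjd":15,"s":0},"i":{"ad":43,"c":72,"eqx":92,"s":90},"jn":[20,97,38,18,24],"l":{"a":14,"w":13}},"mcy":{"bgk":[15,79],"bjb":{"cil":43,"pd":49,"zxs":52},"j":[44,34,45,14],"nl":[71,3,70,13]},"qai":{"bs":[38,71,35,57],"l":[16,37,37],"seu":[48,50,77],"vpa":{"j":57,"oh":8,"oyo":69}},"xd":[[42,61],{"fx":13,"sgo":20,"tvp":54}]}
After op 3 (add /hn/i/i 0): {"hn":{"cwb":{"a":45,"gjd":15,"s":0},"i":{"ad":43,"c":72,"eqx":92,"i":0,"s":90},"jn":[20,97,38,18,24],"l":{"a":14,"w":13}},"mcy":{"bgk":[15,79],"bjb":{"cil":43,"pd":49,"zxs":52},"j":[44,34,45,14],"nl":[71,3,70,13]},"qai":{"bs":[38,71,35,57],"l":[16,37,37],"seu":[48,50,77],"vpa":{"j":57,"oh":8,"oyo":69}},"xd":[[42,61],{"fx":13,"sgo":20,"tvp":54}]}
After op 4 (replace /qai/seu/2 75): {"hn":{"cwb":{"a":45,"gjd":15,"s":0},"i":{"ad":43,"c":72,"eqx":92,"i":0,"s":90},"jn":[20,97,38,18,24],"l":{"a":14,"w":13}},"mcy":{"bgk":[15,79],"bjb":{"cil":43,"pd":49,"zxs":52},"j":[44,34,45,14],"nl":[71,3,70,13]},"qai":{"bs":[38,71,35,57],"l":[16,37,37],"seu":[48,50,75],"vpa":{"j":57,"oh":8,"oyo":69}},"xd":[[42,61],{"fx":13,"sgo":20,"tvp":54}]}
After op 5 (add /hn/i/vwz 65): {"hn":{"cwb":{"a":45,"gjd":15,"s":0},"i":{"ad":43,"c":72,"eqx":92,"i":0,"s":90,"vwz":65},"jn":[20,97,38,18,24],"l":{"a":14,"w":13}},"mcy":{"bgk":[15,79],"bjb":{"cil":43,"pd":49,"zxs":52},"j":[44,34,45,14],"nl":[71,3,70,13]},"qai":{"bs":[38,71,35,57],"l":[16,37,37],"seu":[48,50,75],"vpa":{"j":57,"oh":8,"oyo":69}},"xd":[[42,61],{"fx":13,"sgo":20,"tvp":54}]}
After op 6 (remove /hn/i/eqx): {"hn":{"cwb":{"a":45,"gjd":15,"s":0},"i":{"ad":43,"c":72,"i":0,"s":90,"vwz":65},"jn":[20,97,38,18,24],"l":{"a":14,"w":13}},"mcy":{"bgk":[15,79],"bjb":{"cil":43,"pd":49,"zxs":52},"j":[44,34,45,14],"nl":[71,3,70,13]},"qai":{"bs":[38,71,35,57],"l":[16,37,37],"seu":[48,50,75],"vpa":{"j":57,"oh":8,"oyo":69}},"xd":[[42,61],{"fx":13,"sgo":20,"tvp":54}]}
After op 7 (replace /mcy/j/2 66): {"hn":{"cwb":{"a":45,"gjd":15,"s":0},"i":{"ad":43,"c":72,"i":0,"s":90,"vwz":65},"jn":[20,97,38,18,24],"l":{"a":14,"w":13}},"mcy":{"bgk":[15,79],"bjb":{"cil":43,"pd":49,"zxs":52},"j":[44,34,66,14],"nl":[71,3,70,13]},"qai":{"bs":[38,71,35,57],"l":[16,37,37],"seu":[48,50,75],"vpa":{"j":57,"oh":8,"oyo":69}},"xd":[[42,61],{"fx":13,"sgo":20,"tvp":54}]}
After op 8 (replace /hn/i/i 51): {"hn":{"cwb":{"a":45,"gjd":15,"s":0},"i":{"ad":43,"c":72,"i":51,"s":90,"vwz":65},"jn":[20,97,38,18,24],"l":{"a":14,"w":13}},"mcy":{"bgk":[15,79],"bjb":{"cil":43,"pd":49,"zxs":52},"j":[44,34,66,14],"nl":[71,3,70,13]},"qai":{"bs":[38,71,35,57],"l":[16,37,37],"seu":[48,50,75],"vpa":{"j":57,"oh":8,"oyo":69}},"xd":[[42,61],{"fx":13,"sgo":20,"tvp":54}]}
Value at /hn/i/vwz: 65

Answer: 65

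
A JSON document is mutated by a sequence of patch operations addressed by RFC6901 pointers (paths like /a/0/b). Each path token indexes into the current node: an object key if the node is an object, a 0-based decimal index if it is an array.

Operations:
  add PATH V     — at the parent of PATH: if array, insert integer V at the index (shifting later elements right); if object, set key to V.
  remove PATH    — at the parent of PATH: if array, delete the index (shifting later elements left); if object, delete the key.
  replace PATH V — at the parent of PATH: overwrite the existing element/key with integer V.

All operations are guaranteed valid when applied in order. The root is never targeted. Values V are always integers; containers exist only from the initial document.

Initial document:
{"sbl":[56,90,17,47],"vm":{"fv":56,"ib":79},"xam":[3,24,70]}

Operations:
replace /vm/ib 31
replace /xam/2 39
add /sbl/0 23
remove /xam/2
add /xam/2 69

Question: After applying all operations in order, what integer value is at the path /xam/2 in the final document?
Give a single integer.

After op 1 (replace /vm/ib 31): {"sbl":[56,90,17,47],"vm":{"fv":56,"ib":31},"xam":[3,24,70]}
After op 2 (replace /xam/2 39): {"sbl":[56,90,17,47],"vm":{"fv":56,"ib":31},"xam":[3,24,39]}
After op 3 (add /sbl/0 23): {"sbl":[23,56,90,17,47],"vm":{"fv":56,"ib":31},"xam":[3,24,39]}
After op 4 (remove /xam/2): {"sbl":[23,56,90,17,47],"vm":{"fv":56,"ib":31},"xam":[3,24]}
After op 5 (add /xam/2 69): {"sbl":[23,56,90,17,47],"vm":{"fv":56,"ib":31},"xam":[3,24,69]}
Value at /xam/2: 69

Answer: 69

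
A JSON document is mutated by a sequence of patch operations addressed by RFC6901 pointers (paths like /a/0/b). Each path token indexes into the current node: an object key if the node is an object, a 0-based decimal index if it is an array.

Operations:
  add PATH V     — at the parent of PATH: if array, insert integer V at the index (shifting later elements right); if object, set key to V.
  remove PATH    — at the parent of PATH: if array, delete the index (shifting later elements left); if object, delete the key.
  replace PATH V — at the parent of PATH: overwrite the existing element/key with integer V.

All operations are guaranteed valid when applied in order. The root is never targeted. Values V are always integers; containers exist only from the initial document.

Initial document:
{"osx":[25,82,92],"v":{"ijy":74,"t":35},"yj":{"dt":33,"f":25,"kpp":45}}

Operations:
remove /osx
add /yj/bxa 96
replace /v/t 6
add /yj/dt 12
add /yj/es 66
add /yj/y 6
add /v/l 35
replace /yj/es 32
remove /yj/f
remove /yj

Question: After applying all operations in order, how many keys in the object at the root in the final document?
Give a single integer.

After op 1 (remove /osx): {"v":{"ijy":74,"t":35},"yj":{"dt":33,"f":25,"kpp":45}}
After op 2 (add /yj/bxa 96): {"v":{"ijy":74,"t":35},"yj":{"bxa":96,"dt":33,"f":25,"kpp":45}}
After op 3 (replace /v/t 6): {"v":{"ijy":74,"t":6},"yj":{"bxa":96,"dt":33,"f":25,"kpp":45}}
After op 4 (add /yj/dt 12): {"v":{"ijy":74,"t":6},"yj":{"bxa":96,"dt":12,"f":25,"kpp":45}}
After op 5 (add /yj/es 66): {"v":{"ijy":74,"t":6},"yj":{"bxa":96,"dt":12,"es":66,"f":25,"kpp":45}}
After op 6 (add /yj/y 6): {"v":{"ijy":74,"t":6},"yj":{"bxa":96,"dt":12,"es":66,"f":25,"kpp":45,"y":6}}
After op 7 (add /v/l 35): {"v":{"ijy":74,"l":35,"t":6},"yj":{"bxa":96,"dt":12,"es":66,"f":25,"kpp":45,"y":6}}
After op 8 (replace /yj/es 32): {"v":{"ijy":74,"l":35,"t":6},"yj":{"bxa":96,"dt":12,"es":32,"f":25,"kpp":45,"y":6}}
After op 9 (remove /yj/f): {"v":{"ijy":74,"l":35,"t":6},"yj":{"bxa":96,"dt":12,"es":32,"kpp":45,"y":6}}
After op 10 (remove /yj): {"v":{"ijy":74,"l":35,"t":6}}
Size at the root: 1

Answer: 1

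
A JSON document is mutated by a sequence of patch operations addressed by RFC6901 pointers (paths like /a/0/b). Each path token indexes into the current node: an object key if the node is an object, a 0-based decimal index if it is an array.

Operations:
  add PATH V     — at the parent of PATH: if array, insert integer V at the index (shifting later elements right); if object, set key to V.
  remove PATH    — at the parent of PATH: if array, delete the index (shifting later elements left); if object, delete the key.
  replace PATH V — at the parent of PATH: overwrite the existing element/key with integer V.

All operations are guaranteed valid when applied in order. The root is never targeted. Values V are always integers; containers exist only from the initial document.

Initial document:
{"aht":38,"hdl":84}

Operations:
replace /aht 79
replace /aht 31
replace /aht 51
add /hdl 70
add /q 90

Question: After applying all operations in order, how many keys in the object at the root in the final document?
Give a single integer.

After op 1 (replace /aht 79): {"aht":79,"hdl":84}
After op 2 (replace /aht 31): {"aht":31,"hdl":84}
After op 3 (replace /aht 51): {"aht":51,"hdl":84}
After op 4 (add /hdl 70): {"aht":51,"hdl":70}
After op 5 (add /q 90): {"aht":51,"hdl":70,"q":90}
Size at the root: 3

Answer: 3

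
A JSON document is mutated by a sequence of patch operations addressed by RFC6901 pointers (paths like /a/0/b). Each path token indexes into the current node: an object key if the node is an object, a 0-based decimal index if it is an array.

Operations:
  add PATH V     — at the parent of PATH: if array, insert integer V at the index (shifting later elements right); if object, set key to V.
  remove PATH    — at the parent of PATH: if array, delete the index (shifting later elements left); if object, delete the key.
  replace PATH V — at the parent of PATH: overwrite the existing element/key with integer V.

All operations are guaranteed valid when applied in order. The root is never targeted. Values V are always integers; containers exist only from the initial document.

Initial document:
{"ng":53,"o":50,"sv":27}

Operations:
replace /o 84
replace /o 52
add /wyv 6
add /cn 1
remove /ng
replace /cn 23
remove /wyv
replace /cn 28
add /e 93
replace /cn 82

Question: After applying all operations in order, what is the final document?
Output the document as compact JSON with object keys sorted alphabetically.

Answer: {"cn":82,"e":93,"o":52,"sv":27}

Derivation:
After op 1 (replace /o 84): {"ng":53,"o":84,"sv":27}
After op 2 (replace /o 52): {"ng":53,"o":52,"sv":27}
After op 3 (add /wyv 6): {"ng":53,"o":52,"sv":27,"wyv":6}
After op 4 (add /cn 1): {"cn":1,"ng":53,"o":52,"sv":27,"wyv":6}
After op 5 (remove /ng): {"cn":1,"o":52,"sv":27,"wyv":6}
After op 6 (replace /cn 23): {"cn":23,"o":52,"sv":27,"wyv":6}
After op 7 (remove /wyv): {"cn":23,"o":52,"sv":27}
After op 8 (replace /cn 28): {"cn":28,"o":52,"sv":27}
After op 9 (add /e 93): {"cn":28,"e":93,"o":52,"sv":27}
After op 10 (replace /cn 82): {"cn":82,"e":93,"o":52,"sv":27}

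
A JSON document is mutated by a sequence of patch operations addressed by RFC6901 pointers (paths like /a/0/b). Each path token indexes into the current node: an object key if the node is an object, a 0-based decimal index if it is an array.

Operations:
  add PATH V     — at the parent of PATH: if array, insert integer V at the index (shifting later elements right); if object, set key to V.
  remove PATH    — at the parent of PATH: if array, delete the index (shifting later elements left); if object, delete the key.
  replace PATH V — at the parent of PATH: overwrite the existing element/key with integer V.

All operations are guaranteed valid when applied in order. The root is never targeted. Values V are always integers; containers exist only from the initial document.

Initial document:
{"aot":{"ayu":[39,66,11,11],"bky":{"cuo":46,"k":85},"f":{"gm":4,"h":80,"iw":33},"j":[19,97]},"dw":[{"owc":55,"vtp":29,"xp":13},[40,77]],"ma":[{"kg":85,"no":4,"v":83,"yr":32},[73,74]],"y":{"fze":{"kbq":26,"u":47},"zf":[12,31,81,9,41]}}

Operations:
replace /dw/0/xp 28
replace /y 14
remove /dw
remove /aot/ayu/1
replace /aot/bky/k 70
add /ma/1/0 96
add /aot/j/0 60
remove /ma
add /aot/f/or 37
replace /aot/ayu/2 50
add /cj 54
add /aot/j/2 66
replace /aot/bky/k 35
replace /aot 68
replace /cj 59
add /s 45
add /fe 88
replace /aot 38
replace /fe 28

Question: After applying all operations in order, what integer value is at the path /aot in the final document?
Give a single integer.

After op 1 (replace /dw/0/xp 28): {"aot":{"ayu":[39,66,11,11],"bky":{"cuo":46,"k":85},"f":{"gm":4,"h":80,"iw":33},"j":[19,97]},"dw":[{"owc":55,"vtp":29,"xp":28},[40,77]],"ma":[{"kg":85,"no":4,"v":83,"yr":32},[73,74]],"y":{"fze":{"kbq":26,"u":47},"zf":[12,31,81,9,41]}}
After op 2 (replace /y 14): {"aot":{"ayu":[39,66,11,11],"bky":{"cuo":46,"k":85},"f":{"gm":4,"h":80,"iw":33},"j":[19,97]},"dw":[{"owc":55,"vtp":29,"xp":28},[40,77]],"ma":[{"kg":85,"no":4,"v":83,"yr":32},[73,74]],"y":14}
After op 3 (remove /dw): {"aot":{"ayu":[39,66,11,11],"bky":{"cuo":46,"k":85},"f":{"gm":4,"h":80,"iw":33},"j":[19,97]},"ma":[{"kg":85,"no":4,"v":83,"yr":32},[73,74]],"y":14}
After op 4 (remove /aot/ayu/1): {"aot":{"ayu":[39,11,11],"bky":{"cuo":46,"k":85},"f":{"gm":4,"h":80,"iw":33},"j":[19,97]},"ma":[{"kg":85,"no":4,"v":83,"yr":32},[73,74]],"y":14}
After op 5 (replace /aot/bky/k 70): {"aot":{"ayu":[39,11,11],"bky":{"cuo":46,"k":70},"f":{"gm":4,"h":80,"iw":33},"j":[19,97]},"ma":[{"kg":85,"no":4,"v":83,"yr":32},[73,74]],"y":14}
After op 6 (add /ma/1/0 96): {"aot":{"ayu":[39,11,11],"bky":{"cuo":46,"k":70},"f":{"gm":4,"h":80,"iw":33},"j":[19,97]},"ma":[{"kg":85,"no":4,"v":83,"yr":32},[96,73,74]],"y":14}
After op 7 (add /aot/j/0 60): {"aot":{"ayu":[39,11,11],"bky":{"cuo":46,"k":70},"f":{"gm":4,"h":80,"iw":33},"j":[60,19,97]},"ma":[{"kg":85,"no":4,"v":83,"yr":32},[96,73,74]],"y":14}
After op 8 (remove /ma): {"aot":{"ayu":[39,11,11],"bky":{"cuo":46,"k":70},"f":{"gm":4,"h":80,"iw":33},"j":[60,19,97]},"y":14}
After op 9 (add /aot/f/or 37): {"aot":{"ayu":[39,11,11],"bky":{"cuo":46,"k":70},"f":{"gm":4,"h":80,"iw":33,"or":37},"j":[60,19,97]},"y":14}
After op 10 (replace /aot/ayu/2 50): {"aot":{"ayu":[39,11,50],"bky":{"cuo":46,"k":70},"f":{"gm":4,"h":80,"iw":33,"or":37},"j":[60,19,97]},"y":14}
After op 11 (add /cj 54): {"aot":{"ayu":[39,11,50],"bky":{"cuo":46,"k":70},"f":{"gm":4,"h":80,"iw":33,"or":37},"j":[60,19,97]},"cj":54,"y":14}
After op 12 (add /aot/j/2 66): {"aot":{"ayu":[39,11,50],"bky":{"cuo":46,"k":70},"f":{"gm":4,"h":80,"iw":33,"or":37},"j":[60,19,66,97]},"cj":54,"y":14}
After op 13 (replace /aot/bky/k 35): {"aot":{"ayu":[39,11,50],"bky":{"cuo":46,"k":35},"f":{"gm":4,"h":80,"iw":33,"or":37},"j":[60,19,66,97]},"cj":54,"y":14}
After op 14 (replace /aot 68): {"aot":68,"cj":54,"y":14}
After op 15 (replace /cj 59): {"aot":68,"cj":59,"y":14}
After op 16 (add /s 45): {"aot":68,"cj":59,"s":45,"y":14}
After op 17 (add /fe 88): {"aot":68,"cj":59,"fe":88,"s":45,"y":14}
After op 18 (replace /aot 38): {"aot":38,"cj":59,"fe":88,"s":45,"y":14}
After op 19 (replace /fe 28): {"aot":38,"cj":59,"fe":28,"s":45,"y":14}
Value at /aot: 38

Answer: 38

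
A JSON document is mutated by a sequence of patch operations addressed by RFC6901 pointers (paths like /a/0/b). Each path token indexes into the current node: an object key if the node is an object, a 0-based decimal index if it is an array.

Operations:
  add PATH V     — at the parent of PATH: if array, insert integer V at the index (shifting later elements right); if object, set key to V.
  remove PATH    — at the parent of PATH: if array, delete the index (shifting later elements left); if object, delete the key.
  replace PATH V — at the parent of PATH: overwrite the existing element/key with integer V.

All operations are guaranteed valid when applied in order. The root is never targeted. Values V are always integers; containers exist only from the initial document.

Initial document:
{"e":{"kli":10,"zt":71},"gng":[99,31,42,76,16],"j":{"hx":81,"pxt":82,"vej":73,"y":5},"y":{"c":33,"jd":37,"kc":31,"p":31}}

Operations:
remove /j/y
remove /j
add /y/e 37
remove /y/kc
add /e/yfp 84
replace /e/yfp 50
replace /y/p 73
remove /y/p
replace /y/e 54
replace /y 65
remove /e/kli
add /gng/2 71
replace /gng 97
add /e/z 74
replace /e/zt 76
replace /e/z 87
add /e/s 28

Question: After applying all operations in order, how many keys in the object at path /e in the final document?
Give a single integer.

After op 1 (remove /j/y): {"e":{"kli":10,"zt":71},"gng":[99,31,42,76,16],"j":{"hx":81,"pxt":82,"vej":73},"y":{"c":33,"jd":37,"kc":31,"p":31}}
After op 2 (remove /j): {"e":{"kli":10,"zt":71},"gng":[99,31,42,76,16],"y":{"c":33,"jd":37,"kc":31,"p":31}}
After op 3 (add /y/e 37): {"e":{"kli":10,"zt":71},"gng":[99,31,42,76,16],"y":{"c":33,"e":37,"jd":37,"kc":31,"p":31}}
After op 4 (remove /y/kc): {"e":{"kli":10,"zt":71},"gng":[99,31,42,76,16],"y":{"c":33,"e":37,"jd":37,"p":31}}
After op 5 (add /e/yfp 84): {"e":{"kli":10,"yfp":84,"zt":71},"gng":[99,31,42,76,16],"y":{"c":33,"e":37,"jd":37,"p":31}}
After op 6 (replace /e/yfp 50): {"e":{"kli":10,"yfp":50,"zt":71},"gng":[99,31,42,76,16],"y":{"c":33,"e":37,"jd":37,"p":31}}
After op 7 (replace /y/p 73): {"e":{"kli":10,"yfp":50,"zt":71},"gng":[99,31,42,76,16],"y":{"c":33,"e":37,"jd":37,"p":73}}
After op 8 (remove /y/p): {"e":{"kli":10,"yfp":50,"zt":71},"gng":[99,31,42,76,16],"y":{"c":33,"e":37,"jd":37}}
After op 9 (replace /y/e 54): {"e":{"kli":10,"yfp":50,"zt":71},"gng":[99,31,42,76,16],"y":{"c":33,"e":54,"jd":37}}
After op 10 (replace /y 65): {"e":{"kli":10,"yfp":50,"zt":71},"gng":[99,31,42,76,16],"y":65}
After op 11 (remove /e/kli): {"e":{"yfp":50,"zt":71},"gng":[99,31,42,76,16],"y":65}
After op 12 (add /gng/2 71): {"e":{"yfp":50,"zt":71},"gng":[99,31,71,42,76,16],"y":65}
After op 13 (replace /gng 97): {"e":{"yfp":50,"zt":71},"gng":97,"y":65}
After op 14 (add /e/z 74): {"e":{"yfp":50,"z":74,"zt":71},"gng":97,"y":65}
After op 15 (replace /e/zt 76): {"e":{"yfp":50,"z":74,"zt":76},"gng":97,"y":65}
After op 16 (replace /e/z 87): {"e":{"yfp":50,"z":87,"zt":76},"gng":97,"y":65}
After op 17 (add /e/s 28): {"e":{"s":28,"yfp":50,"z":87,"zt":76},"gng":97,"y":65}
Size at path /e: 4

Answer: 4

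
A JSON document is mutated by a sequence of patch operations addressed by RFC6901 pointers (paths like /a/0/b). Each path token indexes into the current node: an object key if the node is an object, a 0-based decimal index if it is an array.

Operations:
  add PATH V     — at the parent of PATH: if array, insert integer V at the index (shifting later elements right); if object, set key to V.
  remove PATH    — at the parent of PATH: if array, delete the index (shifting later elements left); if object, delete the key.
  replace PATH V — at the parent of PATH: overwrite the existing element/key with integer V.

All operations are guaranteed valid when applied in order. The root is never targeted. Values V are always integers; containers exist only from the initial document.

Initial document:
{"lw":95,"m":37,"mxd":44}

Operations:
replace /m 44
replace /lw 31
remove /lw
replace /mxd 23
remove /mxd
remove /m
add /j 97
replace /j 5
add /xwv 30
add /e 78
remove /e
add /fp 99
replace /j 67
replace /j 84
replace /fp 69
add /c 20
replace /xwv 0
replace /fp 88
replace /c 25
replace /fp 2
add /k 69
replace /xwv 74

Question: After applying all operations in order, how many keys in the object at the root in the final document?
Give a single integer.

After op 1 (replace /m 44): {"lw":95,"m":44,"mxd":44}
After op 2 (replace /lw 31): {"lw":31,"m":44,"mxd":44}
After op 3 (remove /lw): {"m":44,"mxd":44}
After op 4 (replace /mxd 23): {"m":44,"mxd":23}
After op 5 (remove /mxd): {"m":44}
After op 6 (remove /m): {}
After op 7 (add /j 97): {"j":97}
After op 8 (replace /j 5): {"j":5}
After op 9 (add /xwv 30): {"j":5,"xwv":30}
After op 10 (add /e 78): {"e":78,"j":5,"xwv":30}
After op 11 (remove /e): {"j":5,"xwv":30}
After op 12 (add /fp 99): {"fp":99,"j":5,"xwv":30}
After op 13 (replace /j 67): {"fp":99,"j":67,"xwv":30}
After op 14 (replace /j 84): {"fp":99,"j":84,"xwv":30}
After op 15 (replace /fp 69): {"fp":69,"j":84,"xwv":30}
After op 16 (add /c 20): {"c":20,"fp":69,"j":84,"xwv":30}
After op 17 (replace /xwv 0): {"c":20,"fp":69,"j":84,"xwv":0}
After op 18 (replace /fp 88): {"c":20,"fp":88,"j":84,"xwv":0}
After op 19 (replace /c 25): {"c":25,"fp":88,"j":84,"xwv":0}
After op 20 (replace /fp 2): {"c":25,"fp":2,"j":84,"xwv":0}
After op 21 (add /k 69): {"c":25,"fp":2,"j":84,"k":69,"xwv":0}
After op 22 (replace /xwv 74): {"c":25,"fp":2,"j":84,"k":69,"xwv":74}
Size at the root: 5

Answer: 5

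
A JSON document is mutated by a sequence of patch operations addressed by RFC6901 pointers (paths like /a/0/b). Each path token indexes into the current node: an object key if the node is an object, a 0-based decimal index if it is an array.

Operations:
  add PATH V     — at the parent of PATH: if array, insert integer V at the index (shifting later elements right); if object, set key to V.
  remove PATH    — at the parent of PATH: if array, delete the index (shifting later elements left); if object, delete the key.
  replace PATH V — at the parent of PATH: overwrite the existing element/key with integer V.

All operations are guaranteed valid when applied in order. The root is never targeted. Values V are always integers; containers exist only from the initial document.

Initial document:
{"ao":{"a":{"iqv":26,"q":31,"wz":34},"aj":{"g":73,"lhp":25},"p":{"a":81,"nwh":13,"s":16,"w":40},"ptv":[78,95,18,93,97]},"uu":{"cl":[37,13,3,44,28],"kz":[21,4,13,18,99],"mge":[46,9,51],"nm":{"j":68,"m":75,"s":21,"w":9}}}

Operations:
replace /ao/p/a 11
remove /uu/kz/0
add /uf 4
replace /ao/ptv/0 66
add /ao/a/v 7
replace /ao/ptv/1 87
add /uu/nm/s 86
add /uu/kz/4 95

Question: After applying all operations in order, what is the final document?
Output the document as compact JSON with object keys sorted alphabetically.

Answer: {"ao":{"a":{"iqv":26,"q":31,"v":7,"wz":34},"aj":{"g":73,"lhp":25},"p":{"a":11,"nwh":13,"s":16,"w":40},"ptv":[66,87,18,93,97]},"uf":4,"uu":{"cl":[37,13,3,44,28],"kz":[4,13,18,99,95],"mge":[46,9,51],"nm":{"j":68,"m":75,"s":86,"w":9}}}

Derivation:
After op 1 (replace /ao/p/a 11): {"ao":{"a":{"iqv":26,"q":31,"wz":34},"aj":{"g":73,"lhp":25},"p":{"a":11,"nwh":13,"s":16,"w":40},"ptv":[78,95,18,93,97]},"uu":{"cl":[37,13,3,44,28],"kz":[21,4,13,18,99],"mge":[46,9,51],"nm":{"j":68,"m":75,"s":21,"w":9}}}
After op 2 (remove /uu/kz/0): {"ao":{"a":{"iqv":26,"q":31,"wz":34},"aj":{"g":73,"lhp":25},"p":{"a":11,"nwh":13,"s":16,"w":40},"ptv":[78,95,18,93,97]},"uu":{"cl":[37,13,3,44,28],"kz":[4,13,18,99],"mge":[46,9,51],"nm":{"j":68,"m":75,"s":21,"w":9}}}
After op 3 (add /uf 4): {"ao":{"a":{"iqv":26,"q":31,"wz":34},"aj":{"g":73,"lhp":25},"p":{"a":11,"nwh":13,"s":16,"w":40},"ptv":[78,95,18,93,97]},"uf":4,"uu":{"cl":[37,13,3,44,28],"kz":[4,13,18,99],"mge":[46,9,51],"nm":{"j":68,"m":75,"s":21,"w":9}}}
After op 4 (replace /ao/ptv/0 66): {"ao":{"a":{"iqv":26,"q":31,"wz":34},"aj":{"g":73,"lhp":25},"p":{"a":11,"nwh":13,"s":16,"w":40},"ptv":[66,95,18,93,97]},"uf":4,"uu":{"cl":[37,13,3,44,28],"kz":[4,13,18,99],"mge":[46,9,51],"nm":{"j":68,"m":75,"s":21,"w":9}}}
After op 5 (add /ao/a/v 7): {"ao":{"a":{"iqv":26,"q":31,"v":7,"wz":34},"aj":{"g":73,"lhp":25},"p":{"a":11,"nwh":13,"s":16,"w":40},"ptv":[66,95,18,93,97]},"uf":4,"uu":{"cl":[37,13,3,44,28],"kz":[4,13,18,99],"mge":[46,9,51],"nm":{"j":68,"m":75,"s":21,"w":9}}}
After op 6 (replace /ao/ptv/1 87): {"ao":{"a":{"iqv":26,"q":31,"v":7,"wz":34},"aj":{"g":73,"lhp":25},"p":{"a":11,"nwh":13,"s":16,"w":40},"ptv":[66,87,18,93,97]},"uf":4,"uu":{"cl":[37,13,3,44,28],"kz":[4,13,18,99],"mge":[46,9,51],"nm":{"j":68,"m":75,"s":21,"w":9}}}
After op 7 (add /uu/nm/s 86): {"ao":{"a":{"iqv":26,"q":31,"v":7,"wz":34},"aj":{"g":73,"lhp":25},"p":{"a":11,"nwh":13,"s":16,"w":40},"ptv":[66,87,18,93,97]},"uf":4,"uu":{"cl":[37,13,3,44,28],"kz":[4,13,18,99],"mge":[46,9,51],"nm":{"j":68,"m":75,"s":86,"w":9}}}
After op 8 (add /uu/kz/4 95): {"ao":{"a":{"iqv":26,"q":31,"v":7,"wz":34},"aj":{"g":73,"lhp":25},"p":{"a":11,"nwh":13,"s":16,"w":40},"ptv":[66,87,18,93,97]},"uf":4,"uu":{"cl":[37,13,3,44,28],"kz":[4,13,18,99,95],"mge":[46,9,51],"nm":{"j":68,"m":75,"s":86,"w":9}}}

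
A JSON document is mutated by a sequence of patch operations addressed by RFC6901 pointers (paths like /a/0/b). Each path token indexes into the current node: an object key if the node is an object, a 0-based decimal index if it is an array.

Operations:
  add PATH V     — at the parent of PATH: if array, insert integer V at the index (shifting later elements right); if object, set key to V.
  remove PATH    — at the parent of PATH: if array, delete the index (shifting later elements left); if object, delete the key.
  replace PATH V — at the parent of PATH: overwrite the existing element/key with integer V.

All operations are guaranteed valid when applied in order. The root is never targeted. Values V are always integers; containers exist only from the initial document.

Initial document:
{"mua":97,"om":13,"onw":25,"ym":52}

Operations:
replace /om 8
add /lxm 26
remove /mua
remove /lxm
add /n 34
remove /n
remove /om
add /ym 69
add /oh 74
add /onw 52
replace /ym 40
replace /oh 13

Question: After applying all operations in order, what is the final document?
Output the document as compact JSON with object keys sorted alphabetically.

Answer: {"oh":13,"onw":52,"ym":40}

Derivation:
After op 1 (replace /om 8): {"mua":97,"om":8,"onw":25,"ym":52}
After op 2 (add /lxm 26): {"lxm":26,"mua":97,"om":8,"onw":25,"ym":52}
After op 3 (remove /mua): {"lxm":26,"om":8,"onw":25,"ym":52}
After op 4 (remove /lxm): {"om":8,"onw":25,"ym":52}
After op 5 (add /n 34): {"n":34,"om":8,"onw":25,"ym":52}
After op 6 (remove /n): {"om":8,"onw":25,"ym":52}
After op 7 (remove /om): {"onw":25,"ym":52}
After op 8 (add /ym 69): {"onw":25,"ym":69}
After op 9 (add /oh 74): {"oh":74,"onw":25,"ym":69}
After op 10 (add /onw 52): {"oh":74,"onw":52,"ym":69}
After op 11 (replace /ym 40): {"oh":74,"onw":52,"ym":40}
After op 12 (replace /oh 13): {"oh":13,"onw":52,"ym":40}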